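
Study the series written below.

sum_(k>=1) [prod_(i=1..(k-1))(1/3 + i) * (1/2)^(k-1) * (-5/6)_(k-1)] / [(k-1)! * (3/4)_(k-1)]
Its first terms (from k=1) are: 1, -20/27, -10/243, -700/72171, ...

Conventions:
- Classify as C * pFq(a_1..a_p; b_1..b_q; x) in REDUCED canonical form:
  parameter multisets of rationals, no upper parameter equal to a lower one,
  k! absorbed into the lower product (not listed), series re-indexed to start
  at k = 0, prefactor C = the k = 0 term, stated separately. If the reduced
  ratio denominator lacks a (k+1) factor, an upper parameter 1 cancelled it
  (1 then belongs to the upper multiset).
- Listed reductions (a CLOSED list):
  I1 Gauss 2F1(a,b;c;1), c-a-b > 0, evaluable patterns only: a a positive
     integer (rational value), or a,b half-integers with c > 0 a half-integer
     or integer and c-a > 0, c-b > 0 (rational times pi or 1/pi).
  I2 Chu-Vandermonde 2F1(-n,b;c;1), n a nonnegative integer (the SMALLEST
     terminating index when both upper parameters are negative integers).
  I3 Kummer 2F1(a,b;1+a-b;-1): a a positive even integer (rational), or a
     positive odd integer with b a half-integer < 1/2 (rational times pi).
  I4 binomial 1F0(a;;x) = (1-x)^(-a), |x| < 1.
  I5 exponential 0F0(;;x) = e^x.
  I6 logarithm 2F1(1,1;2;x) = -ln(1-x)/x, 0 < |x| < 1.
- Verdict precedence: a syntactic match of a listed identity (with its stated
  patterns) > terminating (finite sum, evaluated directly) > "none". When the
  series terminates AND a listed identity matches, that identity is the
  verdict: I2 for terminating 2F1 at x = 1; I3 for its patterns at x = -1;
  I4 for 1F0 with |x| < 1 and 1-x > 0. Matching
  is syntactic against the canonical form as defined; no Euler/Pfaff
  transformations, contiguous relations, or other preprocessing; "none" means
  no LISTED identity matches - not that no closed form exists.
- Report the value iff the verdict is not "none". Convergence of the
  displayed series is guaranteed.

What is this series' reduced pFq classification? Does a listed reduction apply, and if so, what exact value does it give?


The tell: t_0 being 1, the running product (prefactor 1) telescopes to a rising factorial.
Term ratio: r(k) = (1/2) * (k-5/6) (k+4/3) / [(k+3/4) (k+1)] - rational; roots negated = parameters, x = (1/2), C = 1.

This is 1 * 2F1(-5/6, 4/3; 3/4; 1/2) in reduced canonical form. Verdict: none (x = 1/2): each listed identity misses the multisets {-5/6, 4/3} ; {3/4}.


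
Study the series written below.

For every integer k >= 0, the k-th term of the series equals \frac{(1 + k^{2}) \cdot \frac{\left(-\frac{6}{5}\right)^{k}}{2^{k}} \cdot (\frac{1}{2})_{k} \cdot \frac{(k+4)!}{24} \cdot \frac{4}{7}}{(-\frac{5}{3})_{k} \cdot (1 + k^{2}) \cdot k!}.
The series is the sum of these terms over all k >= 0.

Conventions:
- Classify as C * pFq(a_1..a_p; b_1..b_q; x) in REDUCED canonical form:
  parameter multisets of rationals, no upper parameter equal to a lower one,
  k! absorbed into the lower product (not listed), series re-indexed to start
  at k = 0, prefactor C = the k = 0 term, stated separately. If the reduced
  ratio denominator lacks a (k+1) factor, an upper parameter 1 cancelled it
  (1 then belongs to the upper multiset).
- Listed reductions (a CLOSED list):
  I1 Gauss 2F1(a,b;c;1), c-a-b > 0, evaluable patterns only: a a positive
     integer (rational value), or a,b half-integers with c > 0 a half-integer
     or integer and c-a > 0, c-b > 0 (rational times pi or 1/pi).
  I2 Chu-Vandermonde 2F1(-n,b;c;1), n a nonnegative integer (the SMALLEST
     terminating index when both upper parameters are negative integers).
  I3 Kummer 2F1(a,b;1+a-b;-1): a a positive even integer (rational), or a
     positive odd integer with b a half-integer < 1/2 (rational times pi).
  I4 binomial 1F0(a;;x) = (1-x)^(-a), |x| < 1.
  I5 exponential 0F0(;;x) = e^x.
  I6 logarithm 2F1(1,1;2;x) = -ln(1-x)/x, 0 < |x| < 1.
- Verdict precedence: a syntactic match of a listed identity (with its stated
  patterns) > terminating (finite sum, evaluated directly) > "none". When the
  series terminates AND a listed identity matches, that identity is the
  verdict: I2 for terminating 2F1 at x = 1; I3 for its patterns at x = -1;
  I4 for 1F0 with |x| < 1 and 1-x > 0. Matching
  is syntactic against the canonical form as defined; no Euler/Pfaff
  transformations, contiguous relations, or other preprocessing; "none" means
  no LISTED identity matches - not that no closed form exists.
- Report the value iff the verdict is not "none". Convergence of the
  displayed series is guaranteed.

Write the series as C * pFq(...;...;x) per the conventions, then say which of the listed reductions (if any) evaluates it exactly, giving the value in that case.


At argument -\frac{3}{5}: a 2F1 with upper {\frac{1}{2}, 5}, lower {-\frac{5}{3}}, scaled by C = \frac{4}{7}. Verdict: none (x = -\frac{3}{5}): each listed identity misses the multisets {\frac{1}{2}, 5} ; {-\frac{5}{3}}.

Key step: x = -\frac{3}{5} and the factorial ratio (C = 4/7) (k+a-1)!/(a-1)! is a rising factorial (a)_k.
Adjacent-term ratio: r(k) = -\frac{3}{5} * (k+\frac{1}{2}) (k+5) / [(k-\frac{5}{3}) (k+1)] ; factor over Q: parameters, x = -\frac{3}{5}, and C = \frac{4}{7}.


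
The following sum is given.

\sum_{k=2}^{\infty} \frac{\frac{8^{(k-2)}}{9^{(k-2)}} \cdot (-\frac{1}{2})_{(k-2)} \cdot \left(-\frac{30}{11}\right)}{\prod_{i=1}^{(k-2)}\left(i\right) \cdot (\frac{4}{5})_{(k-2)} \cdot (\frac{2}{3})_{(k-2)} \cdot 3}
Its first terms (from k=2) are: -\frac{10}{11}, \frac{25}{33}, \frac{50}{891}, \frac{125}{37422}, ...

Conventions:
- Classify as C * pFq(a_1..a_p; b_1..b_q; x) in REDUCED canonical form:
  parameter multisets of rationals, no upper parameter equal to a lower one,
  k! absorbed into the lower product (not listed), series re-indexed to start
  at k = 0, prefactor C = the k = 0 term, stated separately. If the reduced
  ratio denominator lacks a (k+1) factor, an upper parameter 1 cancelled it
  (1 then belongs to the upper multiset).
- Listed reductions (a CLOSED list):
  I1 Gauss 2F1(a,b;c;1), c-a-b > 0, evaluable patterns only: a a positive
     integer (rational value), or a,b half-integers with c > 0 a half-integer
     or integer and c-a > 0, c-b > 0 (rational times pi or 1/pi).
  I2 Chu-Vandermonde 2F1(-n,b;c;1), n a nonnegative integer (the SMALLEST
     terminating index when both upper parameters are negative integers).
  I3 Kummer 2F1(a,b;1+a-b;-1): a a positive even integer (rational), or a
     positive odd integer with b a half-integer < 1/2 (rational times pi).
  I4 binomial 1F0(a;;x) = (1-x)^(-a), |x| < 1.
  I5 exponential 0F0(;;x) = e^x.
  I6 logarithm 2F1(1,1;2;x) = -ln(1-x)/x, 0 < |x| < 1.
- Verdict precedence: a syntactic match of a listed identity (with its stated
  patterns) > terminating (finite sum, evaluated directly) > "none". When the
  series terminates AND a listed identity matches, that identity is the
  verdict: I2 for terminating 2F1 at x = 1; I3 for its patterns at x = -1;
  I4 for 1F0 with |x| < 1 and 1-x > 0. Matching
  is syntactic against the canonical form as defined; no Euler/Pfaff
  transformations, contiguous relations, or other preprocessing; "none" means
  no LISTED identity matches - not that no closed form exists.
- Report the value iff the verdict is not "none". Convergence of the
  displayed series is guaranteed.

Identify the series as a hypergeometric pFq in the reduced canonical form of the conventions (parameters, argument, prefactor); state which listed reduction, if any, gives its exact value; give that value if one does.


Prefactor -\frac{10}{11}, argument \frac{8}{9}: 1F2 with upper {-\frac{1}{2}} over lower {\frac{2}{3}, \frac{4}{5}}. Verdict: none - at argument \frac{8}{9} the multisets {-\frac{1}{2}} ; {\frac{2}{3}, \frac{4}{5}} match no listed identity.

Key step: t_0 being -\frac{10}{11}, the constant factors (C = -10/11, x = 8/9) combine into one prefactor.
Ratio: r(k) = \frac{8}{9} * (k-\frac{1}{2}) / [(k+\frac{2}{3}) (k+\frac{4}{5}) (k+1)] - rational in k, leading ratio \frac{8}{9}; with t_0 = -\frac{10}{11}, classification follows.


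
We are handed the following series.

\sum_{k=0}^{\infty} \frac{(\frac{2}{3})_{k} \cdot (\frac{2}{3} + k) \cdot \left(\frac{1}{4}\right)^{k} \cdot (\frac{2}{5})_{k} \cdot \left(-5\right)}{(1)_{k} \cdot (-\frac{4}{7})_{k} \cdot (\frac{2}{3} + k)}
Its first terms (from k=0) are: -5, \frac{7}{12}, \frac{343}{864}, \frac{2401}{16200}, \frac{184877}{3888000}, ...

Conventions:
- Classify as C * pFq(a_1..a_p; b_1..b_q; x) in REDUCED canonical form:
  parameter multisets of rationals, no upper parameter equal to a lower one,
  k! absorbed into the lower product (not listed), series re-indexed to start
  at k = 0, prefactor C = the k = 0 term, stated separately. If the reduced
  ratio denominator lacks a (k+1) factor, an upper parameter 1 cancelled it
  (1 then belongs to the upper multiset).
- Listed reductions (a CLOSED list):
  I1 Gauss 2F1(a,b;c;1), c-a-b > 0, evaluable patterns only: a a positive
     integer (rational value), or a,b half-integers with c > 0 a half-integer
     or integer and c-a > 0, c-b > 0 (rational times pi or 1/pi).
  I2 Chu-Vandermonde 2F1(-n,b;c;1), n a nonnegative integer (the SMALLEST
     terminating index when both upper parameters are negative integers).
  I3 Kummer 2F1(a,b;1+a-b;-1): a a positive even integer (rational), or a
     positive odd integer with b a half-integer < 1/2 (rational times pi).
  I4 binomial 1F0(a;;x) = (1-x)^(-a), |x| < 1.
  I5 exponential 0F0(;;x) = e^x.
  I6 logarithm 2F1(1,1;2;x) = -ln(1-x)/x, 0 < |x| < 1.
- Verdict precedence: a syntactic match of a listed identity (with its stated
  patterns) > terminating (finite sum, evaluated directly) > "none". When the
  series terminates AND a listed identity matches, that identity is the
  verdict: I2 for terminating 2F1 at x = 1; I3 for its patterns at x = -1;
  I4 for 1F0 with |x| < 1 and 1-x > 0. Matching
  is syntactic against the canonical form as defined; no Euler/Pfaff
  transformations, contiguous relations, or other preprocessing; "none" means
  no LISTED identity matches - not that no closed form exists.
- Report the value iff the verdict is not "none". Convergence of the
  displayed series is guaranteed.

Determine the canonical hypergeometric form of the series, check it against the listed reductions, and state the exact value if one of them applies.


With C = -5: the canonical form is 2F1(\frac{2}{5}, \frac{2}{3}; -\frac{4}{7}; \frac{1}{4}). Verdict: none. A 2F1 with upper {\frac{2}{5}, \frac{2}{3}} fits none of I1-I6 at x = \frac{1}{4}; the sum runs forever.

Key observation: from the first term -5: (1)_k (C = -5) is k! itself.
Adjacent-term ratio: r(k) = \frac{1}{4} * (k+\frac{2}{5}) (k+\frac{2}{3}) / [(k-\frac{4}{7}) (k+1)] - rational in k. x = \frac{1}{4}; t_0 = -5; negate the roots.


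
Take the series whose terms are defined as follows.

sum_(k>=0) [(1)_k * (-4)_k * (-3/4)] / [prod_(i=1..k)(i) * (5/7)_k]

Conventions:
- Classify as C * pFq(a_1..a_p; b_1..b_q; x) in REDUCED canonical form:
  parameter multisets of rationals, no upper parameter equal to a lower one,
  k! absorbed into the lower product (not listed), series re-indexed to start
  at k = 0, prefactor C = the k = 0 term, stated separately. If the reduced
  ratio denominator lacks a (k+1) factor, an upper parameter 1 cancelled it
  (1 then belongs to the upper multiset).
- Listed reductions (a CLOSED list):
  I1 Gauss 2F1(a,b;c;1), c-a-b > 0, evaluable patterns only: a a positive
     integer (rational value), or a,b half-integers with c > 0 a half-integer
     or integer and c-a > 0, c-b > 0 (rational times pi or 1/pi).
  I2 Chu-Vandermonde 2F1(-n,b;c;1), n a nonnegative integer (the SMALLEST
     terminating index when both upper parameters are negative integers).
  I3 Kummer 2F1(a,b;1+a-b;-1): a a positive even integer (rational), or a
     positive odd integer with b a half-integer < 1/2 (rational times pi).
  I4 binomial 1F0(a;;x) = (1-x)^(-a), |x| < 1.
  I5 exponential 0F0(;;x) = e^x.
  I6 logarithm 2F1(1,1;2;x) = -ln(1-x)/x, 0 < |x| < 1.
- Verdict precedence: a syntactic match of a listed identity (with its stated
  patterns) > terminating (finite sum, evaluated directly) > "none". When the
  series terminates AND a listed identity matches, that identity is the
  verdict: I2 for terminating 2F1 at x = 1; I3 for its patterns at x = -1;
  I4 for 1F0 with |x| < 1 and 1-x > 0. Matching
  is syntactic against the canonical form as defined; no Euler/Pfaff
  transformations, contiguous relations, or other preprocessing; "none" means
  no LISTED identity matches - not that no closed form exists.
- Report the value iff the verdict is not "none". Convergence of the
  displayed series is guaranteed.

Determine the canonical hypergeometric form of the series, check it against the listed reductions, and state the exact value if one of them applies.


Key observation: x = 1 and the product of the first k integers (C = -3/4) is k!.
Adjacent-term ratio: r(k) = 1 * (k-4) (k+1) / [(k+5/7) (k+1)] - rational in k. x = 1; t_0 = -3/4; negate the roots.

Classification (C = -3/4): 2F1 with upper {-4, 1}, lower {5/7}, argument x = 1. Verdict (x = 1): Chu-Vandermonde (I2) applies (terminating 2F1 at x = 1 with n = 4, b = 1, c = 5/7). Sum: 3/52.


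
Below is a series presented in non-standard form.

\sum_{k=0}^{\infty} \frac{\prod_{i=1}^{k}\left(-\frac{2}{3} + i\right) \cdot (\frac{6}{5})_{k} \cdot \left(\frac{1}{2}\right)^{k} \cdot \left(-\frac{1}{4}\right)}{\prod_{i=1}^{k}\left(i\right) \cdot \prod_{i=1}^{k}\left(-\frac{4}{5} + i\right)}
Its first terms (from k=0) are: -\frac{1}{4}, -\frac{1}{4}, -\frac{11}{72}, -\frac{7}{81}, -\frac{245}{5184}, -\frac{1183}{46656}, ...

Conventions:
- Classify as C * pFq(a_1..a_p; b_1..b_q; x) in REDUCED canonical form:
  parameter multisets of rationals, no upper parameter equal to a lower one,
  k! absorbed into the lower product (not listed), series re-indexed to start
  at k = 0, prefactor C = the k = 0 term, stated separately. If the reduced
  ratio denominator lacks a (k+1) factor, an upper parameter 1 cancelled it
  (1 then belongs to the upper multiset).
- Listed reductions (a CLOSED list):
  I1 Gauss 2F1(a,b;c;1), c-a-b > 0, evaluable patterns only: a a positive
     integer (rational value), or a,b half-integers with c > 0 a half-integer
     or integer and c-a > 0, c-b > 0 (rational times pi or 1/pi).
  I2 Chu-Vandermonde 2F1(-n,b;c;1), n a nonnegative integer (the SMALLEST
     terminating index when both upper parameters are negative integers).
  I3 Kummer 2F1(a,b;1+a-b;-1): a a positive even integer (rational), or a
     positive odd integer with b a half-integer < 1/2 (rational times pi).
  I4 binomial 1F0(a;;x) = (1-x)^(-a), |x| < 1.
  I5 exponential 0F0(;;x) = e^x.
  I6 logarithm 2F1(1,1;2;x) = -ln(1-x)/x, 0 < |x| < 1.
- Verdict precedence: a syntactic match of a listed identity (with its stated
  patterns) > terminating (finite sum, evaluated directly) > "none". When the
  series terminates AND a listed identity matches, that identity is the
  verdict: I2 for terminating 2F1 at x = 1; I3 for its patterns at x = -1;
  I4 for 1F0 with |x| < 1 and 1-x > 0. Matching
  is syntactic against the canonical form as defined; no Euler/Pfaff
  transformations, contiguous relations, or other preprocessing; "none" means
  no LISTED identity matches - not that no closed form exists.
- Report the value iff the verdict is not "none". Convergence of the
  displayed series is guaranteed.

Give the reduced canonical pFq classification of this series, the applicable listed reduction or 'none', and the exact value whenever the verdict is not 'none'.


With C = -\frac{1}{4}: the canonical form is 2F1(\frac{1}{3}, \frac{6}{5}; \frac{1}{5}; \frac{1}{2}). Verdict: none. A 2F1 with upper {\frac{1}{3}, \frac{6}{5}} fits none of I1-I6 at x = \frac{1}{2}; the sum runs forever.

First insight: t_0 being -\frac{1}{4}, the running product (C = -1/4, x = 1/2) telescopes to a rising factorial.
Adjacent-term ratio: r(k) = \frac{1}{2} * (k+\frac{1}{3}) (k+\frac{6}{5}) / [(k+\frac{1}{5}) (k+1)] - poly over poly, x = \frac{1}{2} from leading terms; C = -\frac{1}{4} at k = 0.


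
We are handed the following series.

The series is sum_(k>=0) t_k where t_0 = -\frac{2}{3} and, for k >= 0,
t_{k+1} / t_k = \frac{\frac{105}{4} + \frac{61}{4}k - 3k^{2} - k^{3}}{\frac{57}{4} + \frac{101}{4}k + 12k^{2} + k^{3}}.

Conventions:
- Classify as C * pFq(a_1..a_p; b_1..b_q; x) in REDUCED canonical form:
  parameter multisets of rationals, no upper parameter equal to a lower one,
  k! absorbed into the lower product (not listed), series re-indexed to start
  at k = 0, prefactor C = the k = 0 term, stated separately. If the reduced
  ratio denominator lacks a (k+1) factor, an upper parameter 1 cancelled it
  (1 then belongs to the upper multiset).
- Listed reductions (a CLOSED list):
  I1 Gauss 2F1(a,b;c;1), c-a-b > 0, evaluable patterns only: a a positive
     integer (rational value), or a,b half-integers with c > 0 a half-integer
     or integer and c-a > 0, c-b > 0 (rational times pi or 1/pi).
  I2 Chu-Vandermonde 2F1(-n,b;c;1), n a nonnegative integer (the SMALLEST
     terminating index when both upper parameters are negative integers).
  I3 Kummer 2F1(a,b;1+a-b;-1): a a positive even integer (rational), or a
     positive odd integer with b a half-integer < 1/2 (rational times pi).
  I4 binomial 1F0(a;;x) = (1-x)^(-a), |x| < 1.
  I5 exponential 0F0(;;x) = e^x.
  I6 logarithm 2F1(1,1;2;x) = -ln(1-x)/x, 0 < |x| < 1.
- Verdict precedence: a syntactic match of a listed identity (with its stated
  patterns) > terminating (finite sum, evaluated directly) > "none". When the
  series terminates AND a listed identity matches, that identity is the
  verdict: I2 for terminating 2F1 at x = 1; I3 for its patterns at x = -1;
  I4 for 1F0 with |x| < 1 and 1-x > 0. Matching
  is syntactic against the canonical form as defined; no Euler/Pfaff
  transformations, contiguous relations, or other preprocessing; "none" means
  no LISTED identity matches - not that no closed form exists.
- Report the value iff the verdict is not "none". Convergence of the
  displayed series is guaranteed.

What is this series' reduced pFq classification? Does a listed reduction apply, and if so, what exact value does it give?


This is -\frac{2}{3} * 2F1(-\frac{7}{2}, 5; \frac{19}{2}; -1) in reduced canonical form. Verdict: this is Kummer's theorem (I3) (x = -1; c = \frac{19}{2} equals 1+a-b for upper {-\frac{7}{2}, 5}: listed pattern). Its exact value is \left(-\frac{255255}{262144}\right) \cdot \pi.

Key observation: with t_0 = -\frac{2}{3}, the ratio is unreduced: k + 3/2 divides both sides (C = -2/3, x = -1).
Consecutive-term ratio: r(k) = -1 * (k-\frac{7}{2}) (k+5) / [(k+\frac{19}{2}) (k+1)] ; factor over Q: parameters, x = -1, and C = -\frac{2}{3}.


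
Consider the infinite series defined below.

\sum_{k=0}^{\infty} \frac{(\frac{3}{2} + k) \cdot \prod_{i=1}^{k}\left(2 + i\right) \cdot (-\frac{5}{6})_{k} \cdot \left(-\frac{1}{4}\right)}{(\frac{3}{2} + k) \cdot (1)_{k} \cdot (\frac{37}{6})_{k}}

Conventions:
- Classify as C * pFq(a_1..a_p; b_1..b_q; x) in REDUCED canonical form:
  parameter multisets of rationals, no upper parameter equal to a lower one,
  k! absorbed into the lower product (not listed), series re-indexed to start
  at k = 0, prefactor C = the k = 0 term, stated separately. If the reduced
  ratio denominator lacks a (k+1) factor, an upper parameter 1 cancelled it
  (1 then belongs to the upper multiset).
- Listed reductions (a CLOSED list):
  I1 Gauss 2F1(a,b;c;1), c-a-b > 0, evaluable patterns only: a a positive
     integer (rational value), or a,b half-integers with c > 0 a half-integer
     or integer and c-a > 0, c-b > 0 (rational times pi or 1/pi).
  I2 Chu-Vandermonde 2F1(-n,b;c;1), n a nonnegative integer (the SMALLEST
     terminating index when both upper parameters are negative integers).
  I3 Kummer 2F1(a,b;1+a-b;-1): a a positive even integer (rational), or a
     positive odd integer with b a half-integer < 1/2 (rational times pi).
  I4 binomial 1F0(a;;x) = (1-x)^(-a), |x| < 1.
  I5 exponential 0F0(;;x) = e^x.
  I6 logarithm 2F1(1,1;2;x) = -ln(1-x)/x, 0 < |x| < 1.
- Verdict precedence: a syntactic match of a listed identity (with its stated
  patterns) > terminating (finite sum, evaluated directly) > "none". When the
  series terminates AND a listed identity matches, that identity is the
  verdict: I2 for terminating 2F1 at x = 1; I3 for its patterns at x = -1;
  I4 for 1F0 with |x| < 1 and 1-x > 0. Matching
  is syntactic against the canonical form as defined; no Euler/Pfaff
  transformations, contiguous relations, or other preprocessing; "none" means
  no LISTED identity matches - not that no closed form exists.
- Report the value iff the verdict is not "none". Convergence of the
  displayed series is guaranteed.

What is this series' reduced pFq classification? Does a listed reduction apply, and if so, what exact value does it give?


Reduced: x = 1, 2F1, upper = {-\frac{5}{6}, 3}, lower = {\frac{37}{6}}, C = -\frac{1}{4}. Verdict: the Gauss summation I1 fires (x = 1: the Gamma ratio telescopes since c-a-b = 4 > 0 and a = 3 in Z>0). Its exact value is -\frac{2945}{20736}.

The tell: t_0 = -\frac{1}{4} here, and (1)_k (C = -1/4, x = 1) is k! itself.
Term ratio: r(k) = 1 * (k-\frac{5}{6}) (k+3) / [(k+\frac{37}{6}) (k+1)] - poly over poly, x = 1 from leading terms; C = -\frac{1}{4} at k = 0.


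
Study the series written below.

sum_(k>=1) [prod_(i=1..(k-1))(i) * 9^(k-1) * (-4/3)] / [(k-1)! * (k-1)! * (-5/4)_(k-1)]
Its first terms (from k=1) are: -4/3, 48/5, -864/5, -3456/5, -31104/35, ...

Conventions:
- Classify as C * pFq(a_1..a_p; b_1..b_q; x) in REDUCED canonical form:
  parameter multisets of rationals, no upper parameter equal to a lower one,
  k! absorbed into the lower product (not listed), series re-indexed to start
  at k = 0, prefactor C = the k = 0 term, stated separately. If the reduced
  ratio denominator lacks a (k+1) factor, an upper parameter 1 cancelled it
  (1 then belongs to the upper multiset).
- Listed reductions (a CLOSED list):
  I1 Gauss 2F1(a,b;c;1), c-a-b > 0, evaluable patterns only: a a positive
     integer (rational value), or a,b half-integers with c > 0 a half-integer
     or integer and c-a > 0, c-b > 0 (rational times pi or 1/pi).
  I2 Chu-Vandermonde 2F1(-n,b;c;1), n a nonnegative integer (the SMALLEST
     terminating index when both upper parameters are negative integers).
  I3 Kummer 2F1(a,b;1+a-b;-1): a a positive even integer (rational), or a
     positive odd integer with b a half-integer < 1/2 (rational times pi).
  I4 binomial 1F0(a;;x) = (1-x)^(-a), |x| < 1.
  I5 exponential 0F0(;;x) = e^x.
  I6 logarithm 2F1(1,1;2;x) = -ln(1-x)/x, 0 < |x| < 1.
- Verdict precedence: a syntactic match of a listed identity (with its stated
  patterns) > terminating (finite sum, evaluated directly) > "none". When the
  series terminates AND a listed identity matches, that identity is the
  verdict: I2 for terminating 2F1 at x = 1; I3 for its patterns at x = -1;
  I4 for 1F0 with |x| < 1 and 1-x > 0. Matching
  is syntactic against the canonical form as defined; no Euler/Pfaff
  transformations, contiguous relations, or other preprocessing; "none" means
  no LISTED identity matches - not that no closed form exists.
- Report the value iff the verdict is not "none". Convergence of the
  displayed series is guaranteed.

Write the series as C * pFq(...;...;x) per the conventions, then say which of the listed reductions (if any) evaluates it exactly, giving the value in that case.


This is -4/3 * 0F1(-; -5/4; 9) in reduced canonical form. Verdict: none. No listed pattern accepts 0F1(-; -5/4; 9).

First insight: t_0 = -4/3 here, and the denominator's factorial ratio (C = -4/3, x = 9) is a lower Pochhammer.
Adjacent-term ratio: r(k) = 9 * 1 / [(k-5/4) (k+1)] - rational in k. x = 9; t_0 = -4/3; negate the roots.


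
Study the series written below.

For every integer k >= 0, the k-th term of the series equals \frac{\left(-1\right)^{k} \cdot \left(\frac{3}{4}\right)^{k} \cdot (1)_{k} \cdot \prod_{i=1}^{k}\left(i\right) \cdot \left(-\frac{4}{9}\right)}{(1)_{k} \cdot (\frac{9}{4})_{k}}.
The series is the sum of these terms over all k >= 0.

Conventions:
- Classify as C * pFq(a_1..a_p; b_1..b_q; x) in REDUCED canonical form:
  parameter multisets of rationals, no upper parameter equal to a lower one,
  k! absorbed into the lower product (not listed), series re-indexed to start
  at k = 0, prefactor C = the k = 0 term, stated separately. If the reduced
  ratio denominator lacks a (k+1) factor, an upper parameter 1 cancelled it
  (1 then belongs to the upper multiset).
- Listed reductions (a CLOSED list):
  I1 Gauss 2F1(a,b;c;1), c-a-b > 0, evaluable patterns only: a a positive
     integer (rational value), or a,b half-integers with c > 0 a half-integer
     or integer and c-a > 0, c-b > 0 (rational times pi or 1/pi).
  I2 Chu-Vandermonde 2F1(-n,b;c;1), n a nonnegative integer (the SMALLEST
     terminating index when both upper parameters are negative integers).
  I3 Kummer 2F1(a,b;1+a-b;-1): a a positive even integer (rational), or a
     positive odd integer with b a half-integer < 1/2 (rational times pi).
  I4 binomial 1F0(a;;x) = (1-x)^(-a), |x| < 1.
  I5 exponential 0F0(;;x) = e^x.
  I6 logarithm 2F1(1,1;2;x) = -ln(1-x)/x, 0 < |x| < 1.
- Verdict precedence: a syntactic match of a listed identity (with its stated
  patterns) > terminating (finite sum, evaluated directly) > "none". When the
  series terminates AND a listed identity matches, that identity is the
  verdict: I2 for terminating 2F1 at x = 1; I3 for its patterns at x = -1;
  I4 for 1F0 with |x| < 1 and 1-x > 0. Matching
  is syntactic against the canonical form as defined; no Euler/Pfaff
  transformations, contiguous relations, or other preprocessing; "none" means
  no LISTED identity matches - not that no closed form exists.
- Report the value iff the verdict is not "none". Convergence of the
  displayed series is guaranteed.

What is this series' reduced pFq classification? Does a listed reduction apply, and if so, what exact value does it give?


This is -\frac{4}{9} * 2F1(1, 1; \frac{9}{4}; -\frac{3}{4}) in reduced canonical form. Verdict: none (x = -\frac{3}{4}): each listed identity misses the multisets {1, 1} ; {\frac{9}{4}}.

Key observation: x = -\frac{3}{4} and (1)_k (C = -4/9) is k! itself.
Consecutive-term ratio: r(k) = -\frac{3}{4} * (k+1) (k+1) / [(k+\frac{9}{4}) (k+1)] ; factor over Q: parameters, x = -\frac{3}{4}, and C = -\frac{4}{9}.


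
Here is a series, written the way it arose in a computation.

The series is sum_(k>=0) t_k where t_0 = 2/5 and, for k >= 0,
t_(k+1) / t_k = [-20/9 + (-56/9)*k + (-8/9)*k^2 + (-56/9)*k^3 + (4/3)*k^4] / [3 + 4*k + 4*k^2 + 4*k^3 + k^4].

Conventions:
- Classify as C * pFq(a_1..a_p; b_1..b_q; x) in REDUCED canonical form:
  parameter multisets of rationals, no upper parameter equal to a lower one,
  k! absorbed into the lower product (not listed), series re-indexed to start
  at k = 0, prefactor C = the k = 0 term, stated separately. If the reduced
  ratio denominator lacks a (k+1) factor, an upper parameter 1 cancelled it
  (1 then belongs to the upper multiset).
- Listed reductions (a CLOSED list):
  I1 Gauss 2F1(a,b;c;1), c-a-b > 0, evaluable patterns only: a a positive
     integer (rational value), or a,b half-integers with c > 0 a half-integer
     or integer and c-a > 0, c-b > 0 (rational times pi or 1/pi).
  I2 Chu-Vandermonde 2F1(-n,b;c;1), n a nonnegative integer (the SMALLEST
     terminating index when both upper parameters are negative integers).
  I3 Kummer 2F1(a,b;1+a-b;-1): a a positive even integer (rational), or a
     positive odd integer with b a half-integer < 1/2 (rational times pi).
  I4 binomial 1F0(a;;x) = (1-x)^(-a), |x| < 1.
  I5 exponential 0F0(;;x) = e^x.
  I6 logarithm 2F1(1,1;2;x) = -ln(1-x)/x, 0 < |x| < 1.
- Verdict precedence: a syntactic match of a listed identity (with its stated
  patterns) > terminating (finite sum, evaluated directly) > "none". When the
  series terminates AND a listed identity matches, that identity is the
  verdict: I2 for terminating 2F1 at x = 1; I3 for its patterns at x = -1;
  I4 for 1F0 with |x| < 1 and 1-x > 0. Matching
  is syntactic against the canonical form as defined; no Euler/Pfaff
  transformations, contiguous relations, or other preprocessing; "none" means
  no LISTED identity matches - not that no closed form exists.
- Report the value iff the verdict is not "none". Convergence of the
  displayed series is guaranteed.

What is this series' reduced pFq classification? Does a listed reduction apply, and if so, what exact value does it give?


Classification (C = 2/5): 2F1 with upper {-5, 1/3}, lower {3}, argument x = 4/3. Verdict: terminating. With -5 upstairs the series is a 6-term polynomial sum; evaluated term by term. Hence: 674602/2657205.

First insight: t_0 being 2/5, the expanded ratio factors over Q; C = 2/5, x = 4/3, roots give parameters.
Term ratio: r(k) = (4/3) * (k-5) (k+1/3) / [(k+3) (k+1)] - rational in k. x = (4/3); t_0 = 2/5; negate the roots.


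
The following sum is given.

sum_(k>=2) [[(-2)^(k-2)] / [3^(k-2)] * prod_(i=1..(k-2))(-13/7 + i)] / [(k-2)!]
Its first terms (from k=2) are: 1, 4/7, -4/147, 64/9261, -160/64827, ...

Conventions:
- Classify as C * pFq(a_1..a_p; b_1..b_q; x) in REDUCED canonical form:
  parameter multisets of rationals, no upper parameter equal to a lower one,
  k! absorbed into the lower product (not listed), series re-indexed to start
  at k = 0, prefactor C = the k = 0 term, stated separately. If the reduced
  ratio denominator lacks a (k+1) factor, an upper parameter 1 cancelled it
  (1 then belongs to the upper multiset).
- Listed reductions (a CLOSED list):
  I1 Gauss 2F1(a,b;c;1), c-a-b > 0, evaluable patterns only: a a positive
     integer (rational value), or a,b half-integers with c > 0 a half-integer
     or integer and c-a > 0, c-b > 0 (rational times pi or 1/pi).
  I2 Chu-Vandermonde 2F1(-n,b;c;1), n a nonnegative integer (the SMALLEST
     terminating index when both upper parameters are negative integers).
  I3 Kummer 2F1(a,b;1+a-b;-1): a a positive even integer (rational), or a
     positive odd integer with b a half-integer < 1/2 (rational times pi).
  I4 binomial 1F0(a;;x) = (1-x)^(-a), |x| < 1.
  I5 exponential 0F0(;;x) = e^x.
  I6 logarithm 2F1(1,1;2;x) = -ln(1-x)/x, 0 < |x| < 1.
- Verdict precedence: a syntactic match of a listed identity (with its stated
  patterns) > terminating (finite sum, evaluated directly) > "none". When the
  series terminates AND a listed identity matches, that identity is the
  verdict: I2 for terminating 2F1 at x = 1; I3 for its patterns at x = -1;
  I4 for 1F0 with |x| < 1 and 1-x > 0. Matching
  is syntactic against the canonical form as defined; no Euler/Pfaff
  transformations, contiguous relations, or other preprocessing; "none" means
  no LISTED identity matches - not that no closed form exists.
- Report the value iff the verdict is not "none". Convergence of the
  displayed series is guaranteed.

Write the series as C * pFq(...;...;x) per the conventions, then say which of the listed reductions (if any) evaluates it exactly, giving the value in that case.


With C = 1: the canonical form is 1F0(-6/7; -; -2/3). Verdict (x = -2/3): binomial (I4) applies (the 1F0 binomial series: exponent 6/7, x = -2/3). Sum: (5/3)^(6/7).

First insight: t_0 being 1, the two geometric factors (prefactor 1) combine into one argument.
Term ratio: r(k) = (-2/3) * (k-6/7) / [(k+1)] ; factor over Q: parameters, x = (-2/3), and C = 1.


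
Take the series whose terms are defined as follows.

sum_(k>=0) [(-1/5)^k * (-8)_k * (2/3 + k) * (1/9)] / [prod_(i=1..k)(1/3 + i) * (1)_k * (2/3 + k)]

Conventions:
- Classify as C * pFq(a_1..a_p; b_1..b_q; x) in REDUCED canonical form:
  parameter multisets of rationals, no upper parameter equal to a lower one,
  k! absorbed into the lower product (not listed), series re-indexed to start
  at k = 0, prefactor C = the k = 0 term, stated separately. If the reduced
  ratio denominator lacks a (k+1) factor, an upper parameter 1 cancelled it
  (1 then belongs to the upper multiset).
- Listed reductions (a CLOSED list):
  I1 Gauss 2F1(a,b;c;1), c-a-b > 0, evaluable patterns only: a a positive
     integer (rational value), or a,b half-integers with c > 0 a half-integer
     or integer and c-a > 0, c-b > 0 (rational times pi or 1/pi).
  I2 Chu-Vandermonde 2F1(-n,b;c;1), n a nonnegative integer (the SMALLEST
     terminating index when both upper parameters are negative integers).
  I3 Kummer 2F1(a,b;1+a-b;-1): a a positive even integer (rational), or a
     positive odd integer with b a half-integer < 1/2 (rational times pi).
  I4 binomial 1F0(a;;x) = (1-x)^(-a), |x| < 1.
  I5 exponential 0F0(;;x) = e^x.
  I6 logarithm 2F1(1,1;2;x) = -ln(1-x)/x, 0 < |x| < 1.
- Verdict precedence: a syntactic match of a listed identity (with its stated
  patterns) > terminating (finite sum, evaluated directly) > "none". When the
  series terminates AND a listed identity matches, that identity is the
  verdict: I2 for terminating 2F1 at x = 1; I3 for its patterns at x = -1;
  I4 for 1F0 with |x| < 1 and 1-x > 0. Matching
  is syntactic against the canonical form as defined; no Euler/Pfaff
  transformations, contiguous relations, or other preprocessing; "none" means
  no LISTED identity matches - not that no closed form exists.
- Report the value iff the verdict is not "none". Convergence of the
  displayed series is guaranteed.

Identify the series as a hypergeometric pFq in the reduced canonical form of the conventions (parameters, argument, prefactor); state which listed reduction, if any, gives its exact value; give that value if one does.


Key observation: from the first term 1/9: (1)_k (C = 1/9) is k! itself.
Term ratio: r(k) = (-1/5) * (k-8) / [(k+4/3) (k+1)] - poly over poly, x = (-1/5) from leading terms; C = 1/9 at k = 0.

Classification (C = 1/9): 1F1 with upper {-8}, lower {4/3}, argument x = -1/5. Verdict: terminating - upper -8 stops the sum at k = 8; the 9 terms are added exactly. Its exact value is 619488833308561/2139637500000000.


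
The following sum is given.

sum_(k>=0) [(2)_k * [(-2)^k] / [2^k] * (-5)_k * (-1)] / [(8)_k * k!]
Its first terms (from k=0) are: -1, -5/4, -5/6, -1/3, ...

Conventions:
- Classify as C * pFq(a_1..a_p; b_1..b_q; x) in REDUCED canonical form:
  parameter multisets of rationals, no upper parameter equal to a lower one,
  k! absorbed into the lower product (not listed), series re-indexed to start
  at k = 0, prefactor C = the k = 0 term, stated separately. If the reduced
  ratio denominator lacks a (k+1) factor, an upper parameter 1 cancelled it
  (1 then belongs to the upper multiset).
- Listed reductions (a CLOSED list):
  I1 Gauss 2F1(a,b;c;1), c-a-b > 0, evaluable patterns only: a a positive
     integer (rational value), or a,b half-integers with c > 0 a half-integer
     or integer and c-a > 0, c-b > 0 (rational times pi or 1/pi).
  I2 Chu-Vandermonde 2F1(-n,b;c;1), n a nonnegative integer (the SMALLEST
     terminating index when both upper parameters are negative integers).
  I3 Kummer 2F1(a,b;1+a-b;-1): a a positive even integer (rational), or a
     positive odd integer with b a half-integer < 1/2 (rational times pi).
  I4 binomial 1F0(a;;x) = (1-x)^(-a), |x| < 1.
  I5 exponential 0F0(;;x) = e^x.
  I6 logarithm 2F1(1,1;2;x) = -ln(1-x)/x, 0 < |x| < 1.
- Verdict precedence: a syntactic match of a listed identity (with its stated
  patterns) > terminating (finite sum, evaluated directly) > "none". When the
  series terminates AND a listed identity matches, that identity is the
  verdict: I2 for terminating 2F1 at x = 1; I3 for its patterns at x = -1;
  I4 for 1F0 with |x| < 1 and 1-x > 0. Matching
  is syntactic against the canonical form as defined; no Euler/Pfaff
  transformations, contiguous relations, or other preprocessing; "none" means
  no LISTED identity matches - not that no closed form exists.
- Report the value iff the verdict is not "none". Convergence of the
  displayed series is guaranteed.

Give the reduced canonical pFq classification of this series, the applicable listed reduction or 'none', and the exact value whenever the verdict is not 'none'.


At argument -1: a 2F1 with upper {-5, 2}, lower {8}, scaled by C = -1. Verdict: the Kummer evaluation I3 applies (x = -1; c = 8 equals 1+a-b for upper {-5, 2}: listed pattern). Value: -7/2.

The tell: x = (-1) and the two k-th powers (C = -1, x = -1) combine into one argument.
Step ratio: r(k) = (-1) * (k-5) (k+2) / [(k+8) (k+1)] - rational; roots negated = parameters, x = (-1), C = -1.


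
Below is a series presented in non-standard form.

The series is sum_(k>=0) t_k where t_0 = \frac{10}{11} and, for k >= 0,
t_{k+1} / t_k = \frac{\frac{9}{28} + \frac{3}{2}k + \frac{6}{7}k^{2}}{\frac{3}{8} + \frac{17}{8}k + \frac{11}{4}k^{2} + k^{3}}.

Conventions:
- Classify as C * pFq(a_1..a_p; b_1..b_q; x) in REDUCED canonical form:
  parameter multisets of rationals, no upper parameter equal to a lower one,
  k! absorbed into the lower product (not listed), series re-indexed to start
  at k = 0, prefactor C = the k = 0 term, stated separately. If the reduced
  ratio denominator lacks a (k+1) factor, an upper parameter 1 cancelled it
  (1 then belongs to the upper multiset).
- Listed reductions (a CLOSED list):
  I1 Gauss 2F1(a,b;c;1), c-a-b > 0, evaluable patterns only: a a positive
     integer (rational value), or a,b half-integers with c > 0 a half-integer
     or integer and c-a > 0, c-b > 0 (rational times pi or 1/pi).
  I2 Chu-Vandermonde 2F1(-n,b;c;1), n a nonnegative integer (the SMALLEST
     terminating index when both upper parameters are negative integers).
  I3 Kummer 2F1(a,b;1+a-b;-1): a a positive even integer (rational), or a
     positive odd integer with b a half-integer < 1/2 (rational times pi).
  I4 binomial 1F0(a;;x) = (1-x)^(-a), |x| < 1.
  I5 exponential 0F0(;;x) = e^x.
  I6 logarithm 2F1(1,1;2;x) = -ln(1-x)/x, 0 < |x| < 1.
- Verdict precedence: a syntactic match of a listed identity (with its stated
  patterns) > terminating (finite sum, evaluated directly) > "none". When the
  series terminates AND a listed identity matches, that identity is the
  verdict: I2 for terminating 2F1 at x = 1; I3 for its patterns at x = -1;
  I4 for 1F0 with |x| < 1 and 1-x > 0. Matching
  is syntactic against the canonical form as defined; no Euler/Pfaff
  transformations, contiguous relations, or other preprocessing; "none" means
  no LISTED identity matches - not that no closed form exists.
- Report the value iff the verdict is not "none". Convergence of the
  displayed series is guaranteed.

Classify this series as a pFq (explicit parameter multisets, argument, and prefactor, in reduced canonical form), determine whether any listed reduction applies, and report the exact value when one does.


At argument \frac{6}{7}: a 0F0 with upper {-}, lower {-}, scaled by C = \frac{10}{11}. Verdict: the exponential series (I5) applies (the 0F0 exponential series at x = \frac{6}{7}). Hence: \frac{10}{11} \cdot e^{\frac{6}{7}}.

Structural cue: t_0 = \frac{10}{11} here, and the expanded ratio factors over Q; C = 10/11, roots give parameters.
Ratio: r(k) = \frac{6}{7} * 1 / [(k+1)] - rational in k, leading ratio \frac{6}{7}; with t_0 = \frac{10}{11}, classification follows.


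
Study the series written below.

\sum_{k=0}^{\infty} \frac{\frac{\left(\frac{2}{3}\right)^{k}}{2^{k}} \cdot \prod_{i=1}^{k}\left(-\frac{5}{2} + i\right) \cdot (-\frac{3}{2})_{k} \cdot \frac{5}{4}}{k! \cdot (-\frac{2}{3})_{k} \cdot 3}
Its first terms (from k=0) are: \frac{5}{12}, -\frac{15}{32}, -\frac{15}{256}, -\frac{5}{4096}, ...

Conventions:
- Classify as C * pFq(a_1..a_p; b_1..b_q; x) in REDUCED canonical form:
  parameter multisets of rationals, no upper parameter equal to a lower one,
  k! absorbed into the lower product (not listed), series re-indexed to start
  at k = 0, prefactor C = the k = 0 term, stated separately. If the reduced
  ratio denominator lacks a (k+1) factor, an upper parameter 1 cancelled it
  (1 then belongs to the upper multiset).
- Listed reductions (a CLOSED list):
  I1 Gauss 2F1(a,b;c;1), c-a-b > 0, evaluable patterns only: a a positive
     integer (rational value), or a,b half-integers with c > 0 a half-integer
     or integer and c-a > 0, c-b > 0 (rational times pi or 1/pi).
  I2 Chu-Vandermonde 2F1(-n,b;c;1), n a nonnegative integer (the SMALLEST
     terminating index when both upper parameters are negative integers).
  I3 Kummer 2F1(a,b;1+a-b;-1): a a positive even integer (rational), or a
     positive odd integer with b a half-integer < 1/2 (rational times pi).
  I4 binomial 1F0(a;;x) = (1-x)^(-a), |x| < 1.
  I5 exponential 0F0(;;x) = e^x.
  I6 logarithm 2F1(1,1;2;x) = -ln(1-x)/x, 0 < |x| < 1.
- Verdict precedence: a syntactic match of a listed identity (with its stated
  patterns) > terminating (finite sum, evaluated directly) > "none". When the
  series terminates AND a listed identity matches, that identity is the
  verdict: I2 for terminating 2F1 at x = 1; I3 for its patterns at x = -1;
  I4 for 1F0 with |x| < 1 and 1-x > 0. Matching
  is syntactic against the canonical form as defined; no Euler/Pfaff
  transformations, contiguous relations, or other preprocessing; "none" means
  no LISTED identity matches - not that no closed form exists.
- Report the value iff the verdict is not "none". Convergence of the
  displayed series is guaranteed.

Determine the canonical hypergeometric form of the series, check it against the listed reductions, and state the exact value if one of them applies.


With C = \frac{5}{12}: the canonical form is 2F1(-\frac{3}{2}, -\frac{3}{2}; -\frac{2}{3}; \frac{1}{3}). Verdict: no listed reduction: x = \frac{1}{3} and upper {-\frac{3}{2}, -\frac{3}{2}} fail every I1-I6 pattern.

Structural cue: x = \frac{1}{3} and the constant factors (C = 5/12, x = 1/3) combine into one prefactor.
Ratio: r(k) = \frac{1}{3} * (k-\frac{3}{2}) (k-\frac{3}{2}) / [(k-\frac{2}{3}) (k+1)] - rational; roots negated = parameters, x = \frac{1}{3}, C = \frac{5}{12}.
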